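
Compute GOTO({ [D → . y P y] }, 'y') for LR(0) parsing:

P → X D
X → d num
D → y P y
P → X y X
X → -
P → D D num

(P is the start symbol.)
{ [D → . y P y], [D → y . P y], [P → . D D num], [P → . X D], [P → . X y X], [X → . -], [X → . d num] }

GOTO(I, 'y') = CLOSURE({ [A → αX.β] : [A → α.Xβ] ∈ I, X = 'y' })

Items with dot before 'y', with the dot advanced:
  [D → . y P y] → [D → y . P y]
Closure of the advanced items:
  [D → y . P y] has the dot before P: add [P → . X D], [P → . X y X], [P → . D D num]
  [P → . X D] has the dot before X: add [X → . d num], [X → . -]
  [P → . D D num] has the dot before D: add [D → . y P y]

GOTO = { [D → . y P y], [D → y . P y], [P → . D D num], [P → . X D], [P → . X y X], [X → . -], [X → . d num] }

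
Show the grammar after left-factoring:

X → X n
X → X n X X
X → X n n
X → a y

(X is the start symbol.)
Left-factoring transforms A → αβ₁ | αβ₂ into A → αA' and A' → β₁ | β₂
(α is the longest common prefix among the alternatives). Repeat until
no nonterminal has two alternatives with a common prefix.

Round 1: X has alternatives sharing prefix 'X n'. Introduce X': X → X n X'
  Add: X' → ε
  Add: X' → X X
  Add: X' → n

No remaining common prefixes — done.

Resulting grammar:
X → X n X'
X' → ε
X' → X X
X' → n
X → a y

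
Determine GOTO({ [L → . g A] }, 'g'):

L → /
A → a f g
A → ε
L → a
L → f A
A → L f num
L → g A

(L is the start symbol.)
{ [A → . L f num], [A → . a f g], [A → .], [L → . /], [L → . a], [L → . f A], [L → . g A], [L → g . A] }

GOTO(I, 'g') = CLOSURE({ [A → αX.β] : [A → α.Xβ] ∈ I, X = 'g' })

Items with dot before 'g', with the dot advanced:
  [L → . g A] → [L → g . A]
Closure of the advanced items:
  [L → g . A] has the dot before A: add [A → . a f g], [A → .], [A → . L f num]
  [A → . L f num] has the dot before L: add [L → . /], [L → . a], [L → . f A], [L → . g A]

GOTO = { [A → . L f num], [A → . a f g], [A → .], [L → . /], [L → . a], [L → . f A], [L → . g A], [L → g . A] }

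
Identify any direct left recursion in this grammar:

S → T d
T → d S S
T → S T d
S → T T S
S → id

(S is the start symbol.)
Direct left recursion occurs when N → N α for some non-terminal N (the right-hand side begins with the left-hand side itself).

S → T d: starts with T
T → d S S: starts with d
T → S T d: starts with S
S → T T S: starts with T
S → id: starts with id

No direct left recursion found.

Answer: No direct left recursion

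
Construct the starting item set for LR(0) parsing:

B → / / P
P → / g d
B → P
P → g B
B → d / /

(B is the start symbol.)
First, augment the grammar with B' → B
I₀ = CLOSURE({ [B' → . B] }):
  [B' → . B] has the dot before B: add [B → . / / P], [B → . P], [B → . d / /]
  [B → . P] has the dot before P: add [P → . / g d], [P → . g B]
No further items can be added.

I₀ = { [B → . / / P], [B → . P], [B → . d / /], [B' → . B], [P → . / g d], [P → . g B] }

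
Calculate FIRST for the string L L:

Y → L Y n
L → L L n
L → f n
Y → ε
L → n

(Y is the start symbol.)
FIRST sets of the non-terminals involved (from the grammar, by fixed-point iteration):
  FIRST(L) = { 'f', 'n' }

To compute FIRST(L L), process the symbols left to right:
Symbol L is a non-terminal. Add FIRST(L) \ {ε} = { 'f', 'n' }
L is not nullable (ε ∉ FIRST(L)), so stop here.
FIRST(L L) = { 'f', 'n' }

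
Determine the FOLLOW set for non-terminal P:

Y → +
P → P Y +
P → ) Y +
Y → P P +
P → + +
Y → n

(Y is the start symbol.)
{ ')', '+', 'n' }

In P → P Y +: P is followed by Y '+', add FIRST(Y '+') \ {ε} = { ')', '+', 'n' }
In Y → P P +: P is followed by P '+', add FIRST(P '+') \ {ε} = { ')', '+' }
In Y → P P +: P is followed by '+', add FIRST('+') \ {ε} = { '+' }

Taking the union: FOLLOW(P) = { ')', '+', 'n' }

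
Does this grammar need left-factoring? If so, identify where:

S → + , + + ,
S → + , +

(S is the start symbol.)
Yes, S has productions with common prefix '+ , +'

Left-factoring is needed when two productions for the same non-terminal
share a common prefix on the right-hand side.

Productions for S:
  S → + , + + ,
  S → + , +

Found common prefix '+ , +' in productions for S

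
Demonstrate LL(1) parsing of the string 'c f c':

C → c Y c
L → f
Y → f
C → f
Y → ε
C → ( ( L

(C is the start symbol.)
LL(1) parsing maintains a stack (initially the start symbol over $) and the input. At each step: if the stack top is a terminal, match it against the current input token; if it is a non-terminal N, replace it with the RHS of M[N, lookahead] (the unique production whose predict set contains the lookahead).

Stack is shown with the top on the left.

Stack    Input    Action
------------------------
C $      c f c $  output C → c Y c
c Y c $  c f c $  match 'c'
Y c $    f c $    output Y → f
f c $    f c $    match 'f'
c $      c $      match 'c'
$        $        accept

The string is accepted.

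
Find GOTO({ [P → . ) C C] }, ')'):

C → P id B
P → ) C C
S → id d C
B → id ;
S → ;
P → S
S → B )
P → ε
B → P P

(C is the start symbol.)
{ [B → . P P], [B → . id ;], [C → . P id B], [P → ) . C C], [P → . ) C C], [P → . S], [P → .], [S → . ;], [S → . B )], [S → . id d C] }

GOTO(I, ')') = CLOSURE({ [A → αX.β] : [A → α.Xβ] ∈ I, X = ')' })

Items with dot before ')', with the dot advanced:
  [P → . ) C C] → [P → ) . C C]
Closure of the advanced items:
  [P → ) . C C] has the dot before C: add [C → . P id B]
  [C → . P id B] has the dot before P: add [P → . ) C C], [P → . S], [P → .]
  [P → . S] has the dot before S: add [S → . id d C], [S → . ;], [S → . B )]
  [S → . B )] has the dot before B: add [B → . id ;], [B → . P P]

GOTO = { [B → . P P], [B → . id ;], [C → . P id B], [P → ) . C C], [P → . ) C C], [P → . S], [P → .], [S → . ;], [S → . B )], [S → . id d C] }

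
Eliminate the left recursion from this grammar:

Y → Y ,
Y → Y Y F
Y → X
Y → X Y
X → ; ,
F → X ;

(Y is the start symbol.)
Y is directly left-recursive. The standard transformation for
  A → A α₁ | ... | A α_m | β₁ | ... | β_n
is
  A  → β₁ A' | ... | β_n A'
  A' → α₁ A' | ... | α_m A' | ε

Y → X becomes Y → X Y'
Y → X Y becomes Y → X Y Y'
Y → Y , becomes Y' → , Y'
Y → Y Y F becomes Y' → Y F Y'
Add Y' → ε

Productions for other non-terminals are unchanged:
  X → ; ,
  F → X ;

Resulting grammar:
Y → X Y'
Y → X Y Y'
Y' → , Y'
Y' → Y F Y'
Y' → ε
X → ; ,
F → X ;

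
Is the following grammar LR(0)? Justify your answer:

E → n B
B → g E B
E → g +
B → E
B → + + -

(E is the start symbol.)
Yes, the grammar is LR(0)

A grammar is LR(0) if no state in the canonical LR(0) collection has:
  - both a shift item (dot before a terminal) and a complete item (shift-reduce conflict), or
  - two or more complete items (reduce-reduce conflict; the accept item [E' → E .] counts as a complete item here).

Augment with E' → E and build the canonical LR(0) collection (I0 = CLOSURE({[E' → . E]}), then GOTO on every symbol after a dot until no new states appear). It has 13 states:
  I0: { [E → . g +], [E → . n B], [E' → . E] }  — shift
  I1: { [E' → E .] }  — accept
  I2: { [E → g . +] }  — shift
  I3: { [B → . + + -], [B → . E], [B → . g E B], [E → . g +], [E → . n B], [E → n . B] }  — shift
  I4: { [B → + . + -] }  — shift
  I5: { [E → n B .] }  — reduce
  I6: { [B → E .] }  — reduce
  I7: { [B → g . E B], [E → . g +], [E → . n B], [E → g . +] }  — shift
  I8: { [E → g + .] }  — reduce
  I9: { [B → . + + -], [B → . E], [B → . g E B], [B → g E . B], [E → . g +], [E → . n B] }  — shift
  I10: { [B → g E B .] }  — reduce
  I11: { [B → + + . -] }  — shift
  I12: { [B → + + - .] }  — reduce

Every state is either a pure shift/goto state or contains exactly one complete item and nothing to shift — no conflicts. The grammar is LR(0).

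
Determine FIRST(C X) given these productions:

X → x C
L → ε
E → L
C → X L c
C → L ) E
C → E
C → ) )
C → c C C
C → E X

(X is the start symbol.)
{ ')', 'c', 'x' }

FIRST sets of the non-terminals involved (from the grammar, by fixed-point iteration):
  FIRST(C) = { ')', 'c', 'x', ε }
  FIRST(X) = { 'x' }

To compute FIRST(C X), process the symbols left to right:
Symbol C is a non-terminal. Add FIRST(C) \ {ε} = { ')', 'c', 'x' }
C is nullable (ε ∈ FIRST(C)), continue to the next symbol.
Symbol X is a non-terminal. Add FIRST(X) \ {ε} = { 'x' }
X is not nullable (ε ∉ FIRST(X)), so stop here.
FIRST(C X) = { ')', 'c', 'x' }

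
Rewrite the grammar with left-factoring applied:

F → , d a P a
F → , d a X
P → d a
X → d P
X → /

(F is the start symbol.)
F → , d a F'
F' → P a
F' → X
P → d a
X → d P
X → /

Left-factoring transforms A → αβ₁ | αβ₂ into A → αA' and A' → β₁ | β₂
(α is the longest common prefix among the alternatives). Repeat until
no nonterminal has two alternatives with a common prefix.

Round 1: F has alternatives sharing prefix ', d a'. Introduce F': F → , d a F'
  Add: F' → P a
  Add: F' → X

No remaining common prefixes — done.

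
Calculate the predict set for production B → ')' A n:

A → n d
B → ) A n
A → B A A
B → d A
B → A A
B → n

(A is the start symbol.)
{ ')' }

PREDICT(B → ')' A n) = (FIRST(RHS) \ {ε}) ∪ (FOLLOW(B) if ε ∈ FIRST(RHS), i.e. RHS ⇒* ε)
FIRST(')' A n) = { ')' }
ε ∉ FIRST(')' A n), so FOLLOW(B) is not added.
PREDICT(B → ')' A n) = { ')' }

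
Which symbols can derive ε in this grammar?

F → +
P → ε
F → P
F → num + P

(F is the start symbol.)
A non-terminal is nullable if it can derive ε (the empty string): either it has an ε-production, or it has a production whose right-hand side consists entirely of nullable non-terminals.

ε-productions: P → ε
So P is immediately nullable.
F → P: every symbol on the right is nullable, so F is nullable too.
Every non-terminal is now nullable.
Nullable = { 'F', 'P' }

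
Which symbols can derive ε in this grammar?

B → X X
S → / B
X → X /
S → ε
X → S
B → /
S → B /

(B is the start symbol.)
A non-terminal is nullable if it can derive ε (the empty string): either it has an ε-production, or it has a production whose right-hand side consists entirely of nullable non-terminals.

ε-productions: S → ε
So S is immediately nullable.
X → S: every symbol on the right is nullable, so X is nullable too.
B → X X: every symbol on the right is nullable, so B is nullable too.
Every non-terminal is now nullable.
Nullable = { 'B', 'S', 'X' }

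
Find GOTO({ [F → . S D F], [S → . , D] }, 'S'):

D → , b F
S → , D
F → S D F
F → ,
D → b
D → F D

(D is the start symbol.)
{ [D → . , b F], [D → . F D], [D → . b], [F → . ,], [F → . S D F], [F → S . D F], [S → . , D] }

GOTO(I, 'S') = CLOSURE({ [A → αX.β] : [A → α.Xβ] ∈ I, X = 'S' })

Items with dot before 'S', with the dot advanced:
  [F → . S D F] → [F → S . D F]
Closure of the advanced items:
  [F → S . D F] has the dot before D: add [D → . , b F], [D → . b], [D → . F D]
  [D → . F D] has the dot before F: add [F → . S D F], [F → . ,]
  [F → . S D F] has the dot before S: add [S → . , D]

GOTO = { [D → . , b F], [D → . F D], [D → . b], [F → . ,], [F → . S D F], [F → S . D F], [S → . , D] }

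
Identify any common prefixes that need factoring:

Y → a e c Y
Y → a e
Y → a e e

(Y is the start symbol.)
Left-factoring is needed when two productions for the same non-terminal
share a common prefix on the right-hand side.

Productions for Y:
  Y → a e c Y
  Y → a e
  Y → a e e

Found common prefix 'a e' in productions for Y

Answer: Yes, Y has productions with common prefix 'a e'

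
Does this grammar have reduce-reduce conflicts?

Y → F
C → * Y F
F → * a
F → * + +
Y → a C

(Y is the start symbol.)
No reduce-reduce conflicts

A reduce-reduce conflict occurs when an LR(0) state has two complete items [A → α .] and [B → β .] — both call for a reduction, and with no lookahead the parser cannot choose between them.

Augment with Y' → Y and build the canonical LR(0) collection (I0 = CLOSURE({[Y' → . Y]}), then GOTO on every symbol after a dot until no new states appear). It has 12 states:
  I0: { [F → . * + +], [F → . * a], [Y → . F], [Y → . a C], [Y' → . Y] }  — shift
  I1: { [F → * . + +], [F → * . a] }  — shift
  I2: { [Y → F .] }  — reduce
  I3: { [Y' → Y .] }  — accept
  I4: { [C → . * Y F], [Y → a . C] }  — shift
  I5: { [C → * . Y F], [F → . * + +], [F → . * a], [Y → . F], [Y → . a C] }  — shift
  I6: { [Y → a C .] }  — reduce
  I7: { [C → * Y . F], [F → . * + +], [F → . * a] }  — shift
  I8: { [C → * Y F .] }  — reduce
  I9: { [F → * + . +] }  — shift
  I10: { [F → * a .] }  — reduce
  I11: { [F → * + + .] }  — reduce

No state contains more than one complete item.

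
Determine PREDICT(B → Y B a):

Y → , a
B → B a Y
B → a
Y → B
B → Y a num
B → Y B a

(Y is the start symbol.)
PREDICT(B → Y B a) = (FIRST(RHS) \ {ε}) ∪ (FOLLOW(B) if ε ∈ FIRST(RHS), i.e. RHS ⇒* ε)
FIRST(Y) = { ',', 'a' }
FIRST(Y B a) = { ',', 'a' }
ε ∉ FIRST(Y B a), so FOLLOW(B) is not added.
PREDICT(B → Y B a) = { ',', 'a' }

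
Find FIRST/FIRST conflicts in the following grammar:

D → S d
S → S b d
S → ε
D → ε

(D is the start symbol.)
FIRST sets of the non-terminals at (or reachable through a nullable prefix from) the front of some alternative:
  FIRST(S) = { 'b', ε }

Productions for D:
  D → S d: FIRST = { 'b', 'd' }
  D → ε: FIRST = { ε }
Productions for S:
  S → S b d: FIRST = { 'b' }
  S → ε: FIRST = { ε }

All alternatives of each non-terminal have pairwise disjoint FIRST sets.

Answer: No FIRST/FIRST conflicts.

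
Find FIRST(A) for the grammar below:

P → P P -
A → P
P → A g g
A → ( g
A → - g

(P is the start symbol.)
To compute FIRST(A), examine every production with A on the left-hand side, reading each right-hand side left to right until a non-nullable symbol is reached.

FIRST sets of the other non-terminals involved (by the same procedure, iterated to a fixed point):
  FIRST(P) = { '(', '-' }

From A → P:
  - P is a non-terminal: add FIRST(P) \ {ε} = { '(', '-' }
    P is not nullable, so stop
From A → ( g:
  - '(' is a terminal: add '(' and stop
From A → - g:
  - '-' is a terminal: add '-' and stop

Collecting: FIRST(A) = { '(', '-' }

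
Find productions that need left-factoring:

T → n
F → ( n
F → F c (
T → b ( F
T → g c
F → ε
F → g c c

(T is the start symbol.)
Left-factoring is needed when two productions for the same non-terminal
share a common prefix on the right-hand side.

Productions for T:
  T → n
  T → b ( F
  T → g c
Productions for F:
  F → ( n
  F → F c (
  F → ε
  F → g c c

No common prefixes found.

Answer: No, left-factoring is not needed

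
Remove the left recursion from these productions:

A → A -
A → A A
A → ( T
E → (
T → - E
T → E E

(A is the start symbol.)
A → ( T A'
A' → - A'
A' → A A'
A' → ε
E → (
T → - E
T → E E

A is directly left-recursive. The standard transformation for
  A → A α₁ | ... | A α_m | β₁ | ... | β_n
is
  A  → β₁ A' | ... | β_n A'
  A' → α₁ A' | ... | α_m A' | ε

A → ( T becomes A → ( T A'
A → A - becomes A' → - A'
A → A A becomes A' → A A'
Add A' → ε

Productions for other non-terminals are unchanged:
  E → (
  T → - E
  T → E E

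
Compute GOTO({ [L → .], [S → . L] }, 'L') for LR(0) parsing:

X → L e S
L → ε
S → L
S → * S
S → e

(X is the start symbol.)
GOTO(I, 'L') = CLOSURE({ [A → αX.β] : [A → α.Xβ] ∈ I, X = 'L' })

Items with dot before 'L', with the dot advanced:
  [S → . L] → [S → L .]
Closure adds nothing (no advanced item has the dot before a non-terminal).

GOTO = { [S → L .] }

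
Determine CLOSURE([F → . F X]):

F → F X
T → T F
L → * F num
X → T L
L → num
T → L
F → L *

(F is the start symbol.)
{ [F → . F X], [F → . L *], [L → . * F num], [L → . num] }

Start with: [F → . F X]
  [F → . F X] has the dot before F: add [F → . L *]
  [F → . L *] has the dot before L: add [L → . * F num], [L → . num]
No further items can be added.

CLOSURE = { [F → . F X], [F → . L *], [L → . * F num], [L → . num] }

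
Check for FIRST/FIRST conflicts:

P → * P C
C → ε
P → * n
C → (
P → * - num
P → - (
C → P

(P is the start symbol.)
Yes. P → '*' P C / P → '*' n on { '*' }; P → '*' P C / P → '*' '-' num on { '*' }; P → '*' n / P → '*' '-' num on { '*' }

FIRST sets of the non-terminals at (or reachable through a nullable prefix from) the front of some alternative:
  FIRST(P) = { '*', '-' }

Productions for P:
  P → * P C: FIRST = { '*' }
  P → * n: FIRST = { '*' }
  P → * - num: FIRST = { '*' }
  P → - (: FIRST = { '-' }
Productions for C:
  C → ε: FIRST = { ε }
  C → (: FIRST = { '(' }
  C → P: FIRST = { '*', '-' }

Conflict for P: P → * P C and P → * n
  Overlap: { '*' }
Conflict for P: P → * P C and P → * - num
  Overlap: { '*' }
Conflict for P: P → * n and P → * - num
  Overlap: { '*' }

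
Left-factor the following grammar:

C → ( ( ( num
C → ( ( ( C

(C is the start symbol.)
Left-factoring transforms A → αβ₁ | αβ₂ into A → αA' and A' → β₁ | β₂
(α is the longest common prefix among the alternatives). Repeat until
no nonterminal has two alternatives with a common prefix.

Round 1: C has alternatives sharing prefix '( ( ('. Introduce C': C → ( ( ( C'
  Add: C' → num
  Add: C' → C

No remaining common prefixes — done.

Resulting grammar:
C → ( ( ( C'
C' → num
C' → C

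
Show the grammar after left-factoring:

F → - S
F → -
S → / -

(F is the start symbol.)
F → - F'
F' → S
F' → ε
S → / -

Left-factoring transforms A → αβ₁ | αβ₂ into A → αA' and A' → β₁ | β₂
(α is the longest common prefix among the alternatives). Repeat until
no nonterminal has two alternatives with a common prefix.

Round 1: F has alternatives sharing prefix '-'. Introduce F': F → - F'
  Add: F' → S
  Add: F' → ε

No remaining common prefixes — done.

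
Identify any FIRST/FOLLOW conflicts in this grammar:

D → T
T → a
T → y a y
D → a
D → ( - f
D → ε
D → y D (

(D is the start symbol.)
Nullable non-terminals: D.
FIRST sets used below: FIRST(T) = { 'a', 'y' }

D: nullable alternative(s) D → ε; FOLLOW(D) = { $, '(' }
  D → T: FIRST \ {ε} = { 'a', 'y' } — disjoint from FOLLOW(D)
  D → a: FIRST \ {ε} = { 'a' } — disjoint from FOLLOW(D)
  D → ( - f: FIRST \ {ε} = { '(' } — overlaps FOLLOW(D) on { '(' }: CONFLICT
  D → ε: FIRST \ {ε} = { } — this is the only nullable alternative, skip
  D → y D (: FIRST \ {ε} = { 'y' } — disjoint from FOLLOW(D)

T has no nullable alternative, so no FIRST/FOLLOW check is needed there.

So the grammar has 1 FIRST/FOLLOW conflict (marked CONFLICT above).

Answer: Yes. D → '(' '-' f with FOLLOW(D) on { '(' }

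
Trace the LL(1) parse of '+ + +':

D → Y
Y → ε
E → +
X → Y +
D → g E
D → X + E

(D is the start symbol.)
LL(1) parsing maintains a stack (initially the start symbol over $) and the input. At each step: if the stack top is a terminal, match it against the current input token; if it is a non-terminal N, replace it with the RHS of M[N, lookahead] (the unique production whose predict set contains the lookahead).

Stack is shown with the top on the left.

Stack      Input    Action
--------------------------
D $        + + + $  output D → X + E
X + E $    + + + $  output X → Y +
Y + + E $  + + + $  output Y → ε
+ + E $    + + + $  match '+'
+ E $      + + $    match '+'
E $        + $      output E → +
+ $        + $      match '+'
$          $        accept

The string is accepted.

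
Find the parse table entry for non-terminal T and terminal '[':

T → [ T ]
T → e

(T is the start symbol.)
T → [ T ]

To find M[T, '['], we find productions for T where '[' is in the predict set (PREDICT(N → α) = (FIRST(α) \ {ε}) ∪ (FOLLOW(N) if α ⇒* ε)).

T → [ T ]: PREDICT = { '[' }
  '[' is in predict set, so this production goes in M[T, '[']
T → e: PREDICT = { 'e' }

M[T, '['] = T → [ T ]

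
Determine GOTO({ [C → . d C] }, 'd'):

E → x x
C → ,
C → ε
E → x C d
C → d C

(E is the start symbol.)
GOTO(I, 'd') = CLOSURE({ [A → αX.β] : [A → α.Xβ] ∈ I, X = 'd' })

Items with dot before 'd', with the dot advanced:
  [C → . d C] → [C → d . C]
Closure of the advanced items:
  [C → d . C] has the dot before C: add [C → . ,], [C → .], [C → . d C]

GOTO = { [C → . ,], [C → . d C], [C → .], [C → d . C] }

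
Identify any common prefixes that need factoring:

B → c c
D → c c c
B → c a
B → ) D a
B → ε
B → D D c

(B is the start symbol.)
Yes, B has productions with common prefix 'c'

Left-factoring is needed when two productions for the same non-terminal
share a common prefix on the right-hand side.

Productions for B:
  B → c c
  B → c a
  B → ) D a
  B → ε
  B → D D c

Found common prefix 'c' in productions for B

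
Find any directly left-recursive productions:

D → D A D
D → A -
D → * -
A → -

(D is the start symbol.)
D → D A D: LEFT RECURSIVE (starts with D)
D → A -: starts with A
D → * -: starts with '*'
A → -: starts with '-'

The grammar has direct left recursion on: D.

Answer: Yes, D is left-recursive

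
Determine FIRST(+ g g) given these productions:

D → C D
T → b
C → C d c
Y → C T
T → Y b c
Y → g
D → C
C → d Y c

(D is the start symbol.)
To compute FIRST(+ g g), process the symbols left to right:
Symbol + is a terminal. Add '+' and stop.
FIRST(+ g g) = { '+' }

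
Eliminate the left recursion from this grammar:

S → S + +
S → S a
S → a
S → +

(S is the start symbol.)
S is directly left-recursive. The standard transformation for
  A → A α₁ | ... | A α_m | β₁ | ... | β_n
is
  A  → β₁ A' | ... | β_n A'
  A' → α₁ A' | ... | α_m A' | ε

S → a becomes S → a S'
S → + becomes S → + S'
S → S + + becomes S' → + + S'
S → S a becomes S' → a S'
Add S' → ε

Resulting grammar:
S → a S'
S → + S'
S' → + + S'
S' → a S'
S' → ε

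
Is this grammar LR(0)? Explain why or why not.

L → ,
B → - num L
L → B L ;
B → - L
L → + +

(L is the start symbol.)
A grammar is LR(0) if no state in the canonical LR(0) collection has:
  - both a shift item (dot before a terminal) and a complete item (shift-reduce conflict), or
  - two or more complete items (reduce-reduce conflict; the accept item [L' → L .] counts as a complete item here).

Augment with L' → L and build the canonical LR(0) collection (I0 = CLOSURE({[L' → . L]}), then GOTO on every symbol after a dot until no new states appear). It has 12 states:
  I0: { [B → . - L], [B → . - num L], [L → . + +], [L → . ,], [L → . B L ;], [L' → . L] }  — shift
  I1: { [L → + . +] }  — shift
  I2: { [L → , .] }  — reduce
  I3: { [B → - . L], [B → - . num L], [B → . - L], [B → . - num L], [L → . + +], [L → . ,], [L → . B L ;] }  — shift
  I4: { [B → . - L], [B → . - num L], [L → . + +], [L → . ,], [L → . B L ;], [L → B . L ;] }  — shift
  I5: { [L' → L .] }  — accept
  I6: { [L → B L . ;] }  — shift
  I7: { [L → B L ; .] }  — reduce
  I8: { [B → - L .] }  — reduce
  I9: { [B → - num . L], [B → . - L], [B → . - num L], [L → . + +], [L → . ,], [L → . B L ;] }  — shift
  I10: { [B → - num L .] }  — reduce
  I11: { [L → + + .] }  — reduce

Every state is either a pure shift/goto state or contains exactly one complete item and nothing to shift — no conflicts. The grammar is LR(0).

Answer: Yes, the grammar is LR(0)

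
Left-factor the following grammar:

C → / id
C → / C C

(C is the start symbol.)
Left-factoring transforms A → αβ₁ | αβ₂ into A → αA' and A' → β₁ | β₂
(α is the longest common prefix among the alternatives). Repeat until
no nonterminal has two alternatives with a common prefix.

Round 1: C has alternatives sharing prefix '/'. Introduce C': C → / C'
  Add: C' → id
  Add: C' → C C

No remaining common prefixes — done.

Resulting grammar:
C → / C'
C' → id
C' → C C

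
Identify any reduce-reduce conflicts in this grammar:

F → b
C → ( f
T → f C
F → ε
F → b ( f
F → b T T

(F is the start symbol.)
Augment with F' → F and build the canonical LR(0) collection (I0 = CLOSURE({[F' → . F]}), then GOTO on every symbol after a dot until no new states appear). It has 11 states:
  I0: { [F → . b ( f], [F → . b T T], [F → . b], [F → .], [F' → . F] }  — shift, reduce
  I1: { [F' → F .] }  — accept
  I2: { [F → b . ( f], [F → b . T T], [F → b .], [T → . f C] }  — shift, reduce
  I3: { [F → b ( . f] }  — shift
  I4: { [F → b T . T], [T → . f C] }  — shift
  I5: { [C → . ( f], [T → f . C] }  — shift
  I6: { [C → ( . f] }  — shift
  I7: { [T → f C .] }  — reduce
  I8: { [C → ( f .] }  — reduce
  I9: { [F → b T T .] }  — reduce
  I10: { [F → b ( f .] }  — reduce

No state contains more than one complete item.

Answer: No reduce-reduce conflicts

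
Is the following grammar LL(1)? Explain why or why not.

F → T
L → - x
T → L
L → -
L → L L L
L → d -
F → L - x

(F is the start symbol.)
No. Predict set conflict for F: { '-', 'd' }

Relevant sets:
  FIRST(T) = { '-', 'd' }
  FIRST(L) = { '-', 'd' }

For F:
  PREDICT(F → T) = { '-', 'd' }
  PREDICT(F → L '-' x) = { '-', 'd' }
For L:
  PREDICT(L → '-' x) = { '-' }
  PREDICT(L → '-') = { '-' }
  PREDICT(L → L L L) = { '-', 'd' }
  PREDICT(L → d '-') = { 'd' }
T has a single production, so nothing to check there.

Conflict found: Predict set conflict for F: { '-', 'd' }
The grammar is NOT LL(1).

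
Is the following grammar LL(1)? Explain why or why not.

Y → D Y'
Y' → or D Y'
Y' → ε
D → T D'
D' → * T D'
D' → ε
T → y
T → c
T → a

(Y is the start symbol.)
Relevant sets:
  FOLLOW(Y') = { $ }
  FOLLOW(D') = { $, 'or' }

For Y':
  PREDICT(Y' → or D Y') = { 'or' }
  PREDICT(Y' → ε) = { $ }
For D':
  PREDICT(D' → '*' T D') = { '*' }
  PREDICT(D' → ε) = { $, 'or' }
For T:
  PREDICT(T → y) = { 'y' }
  PREDICT(T → c) = { 'c' }
  PREDICT(T → a) = { 'a' }
Y, D have a single production, so nothing to check there.

All predict sets are disjoint. The grammar IS LL(1).

Answer: Yes, the grammar is LL(1).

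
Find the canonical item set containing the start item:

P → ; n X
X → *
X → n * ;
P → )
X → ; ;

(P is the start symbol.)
First, augment the grammar with P' → P
I₀ = CLOSURE({ [P' → . P] }):
  [P' → . P] has the dot before P: add [P → . ; n X], [P → . )]
No further items can be added.

I₀ = { [P → . )], [P → . ; n X], [P' → . P] }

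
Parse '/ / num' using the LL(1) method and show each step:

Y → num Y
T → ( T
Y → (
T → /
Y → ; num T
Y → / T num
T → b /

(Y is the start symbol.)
Stack is shown with the top on the left.

Stack      Input      Action
----------------------------
Y $        / / num $  output Y → / T num
/ T num $  / / num $  match '/'
T num $    / num $    output T → /
/ num $    / num $    match '/'
num $      num $      match 'num'
$          $          accept

The string is accepted.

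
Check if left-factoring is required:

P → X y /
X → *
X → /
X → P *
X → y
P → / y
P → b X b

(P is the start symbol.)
No, left-factoring is not needed

Left-factoring is needed when two productions for the same non-terminal
share a common prefix on the right-hand side.

Productions for P:
  P → X y /
  P → / y
  P → b X b
Productions for X:
  X → *
  X → /
  X → P *
  X → y

No common prefixes found.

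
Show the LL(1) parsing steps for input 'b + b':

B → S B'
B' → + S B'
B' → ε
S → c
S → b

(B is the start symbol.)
LL(1) parsing maintains a stack (initially the start symbol over $) and the input. At each step: if the stack top is a terminal, match it against the current input token; if it is a non-terminal N, replace it with the RHS of M[N, lookahead] (the unique production whose predict set contains the lookahead).

Stack is shown with the top on the left.

Stack     Input    Action
-------------------------
B $       b + b $  output B → S B'
S B' $    b + b $  output S → b
b B' $    b + b $  match 'b'
B' $      + b $    output B' → + S B'
+ S B' $  + b $    match '+'
S B' $    b $      output S → b
b B' $    b $      match 'b'
B' $      $        output B' → ε
$         $        accept

The string is accepted.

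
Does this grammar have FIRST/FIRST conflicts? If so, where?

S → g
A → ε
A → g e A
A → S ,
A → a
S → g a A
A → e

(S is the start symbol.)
Yes. S → g / S → g a A on { 'g' }; A → g e A / A → S ',' on { 'g' }

FIRST sets of the non-terminals at (or reachable through a nullable prefix from) the front of some alternative:
  FIRST(S) = { 'g' }

Productions for S:
  S → g: FIRST = { 'g' }
  S → g a A: FIRST = { 'g' }
Productions for A:
  A → ε: FIRST = { ε }
  A → g e A: FIRST = { 'g' }
  A → S ,: FIRST = { 'g' }
  A → a: FIRST = { 'a' }
  A → e: FIRST = { 'e' }

Conflict for S: S → g and S → g a A
  Overlap: { 'g' }
Conflict for A: A → g e A and A → S ,
  Overlap: { 'g' }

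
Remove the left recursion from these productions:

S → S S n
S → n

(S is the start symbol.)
S → n S'
S' → S n S'
S' → ε

S is directly left-recursive. The standard transformation for
  A → A α₁ | ... | A α_m | β₁ | ... | β_n
is
  A  → β₁ A' | ... | β_n A'
  A' → α₁ A' | ... | α_m A' | ε

S → n becomes S → n S'
S → S S n becomes S' → S n S'
Add S' → ε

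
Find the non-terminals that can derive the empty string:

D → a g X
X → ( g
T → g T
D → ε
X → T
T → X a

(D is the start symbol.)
A non-terminal is nullable if it can derive ε (the empty string): either it has an ε-production, or it has a production whose right-hand side consists entirely of nullable non-terminals.

ε-productions: D → ε
So D is immediately nullable.
No further non-terminal can be added: every production for the remaining non-terminals contains a terminal or a non-nullable non-terminal.
Nullable = { 'D' }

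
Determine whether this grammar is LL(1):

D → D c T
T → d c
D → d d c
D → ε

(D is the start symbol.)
Relevant sets:
  FIRST(D) = { 'c', 'd', ε }
  FOLLOW(D) = { $, 'c' }

For D:
  PREDICT(D → D c T) = { 'c', 'd' }
  PREDICT(D → d d c) = { 'd' }
  PREDICT(D → ε) = { $, 'c' }
T has a single production, so nothing to check there.

Conflict found: Predict set conflict for D: { 'd' }
The grammar is NOT LL(1).

Answer: No. Predict set conflict for D: { 'd' }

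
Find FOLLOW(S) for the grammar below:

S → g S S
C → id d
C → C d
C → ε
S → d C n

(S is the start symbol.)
{ $, 'd', 'g' }

S is the start symbol, so $ ∈ FOLLOW(S).
In S → g S S: S is followed by S, add FIRST(S) \ {ε} = { 'd', 'g' }
In S → g S S: S is at the end; this adds FOLLOW(S) to itself — nothing new

Taking the union: FOLLOW(S) = { $, 'd', 'g' }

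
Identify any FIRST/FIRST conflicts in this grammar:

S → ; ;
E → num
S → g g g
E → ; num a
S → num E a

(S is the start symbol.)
A FIRST/FIRST conflict occurs when two productions N → α and N → β for the same non-terminal have FIRST(α) ∩ FIRST(β) ≠ ∅ (with ε ∈ FIRST of a nullable right-hand side, so two nullable alternatives also conflict).

Productions for S:
  S → ; ;: FIRST = { ';' }
  S → g g g: FIRST = { 'g' }
  S → num E a: FIRST = { 'num' }
Productions for E:
  E → num: FIRST = { 'num' }
  E → ; num a: FIRST = { ';' }

All alternatives of each non-terminal have pairwise disjoint FIRST sets.

Answer: No FIRST/FIRST conflicts.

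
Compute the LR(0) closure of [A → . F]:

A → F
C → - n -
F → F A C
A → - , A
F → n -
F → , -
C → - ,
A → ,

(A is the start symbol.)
{ [A → . F], [F → . , -], [F → . F A C], [F → . n -] }

To compute CLOSURE, for each item [A → α.Bβ] where B is a non-terminal, add [B → .γ] for all productions B → γ; repeat for the newly added items until nothing changes.

Start with: [A → . F]
  [A → . F] has the dot before F: add [F → . F A C], [F → . n -], [F → . , -]
No further items can be added.

CLOSURE = { [A → . F], [F → . , -], [F → . F A C], [F → . n -] }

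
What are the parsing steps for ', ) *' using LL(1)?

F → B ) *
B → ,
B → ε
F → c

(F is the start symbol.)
LL(1) parsing maintains a stack (initially the start symbol over $) and the input. At each step: if the stack top is a terminal, match it against the current input token; if it is a non-terminal N, replace it with the RHS of M[N, lookahead] (the unique production whose predict set contains the lookahead).

Stack is shown with the top on the left.

Stack    Input    Action
------------------------
F $      , ) * $  output F → B ) *
B ) * $  , ) * $  output B → ,
, ) * $  , ) * $  match ','
) * $    ) * $    match ')'
* $      * $      match '*'
$        $        accept

The string is accepted.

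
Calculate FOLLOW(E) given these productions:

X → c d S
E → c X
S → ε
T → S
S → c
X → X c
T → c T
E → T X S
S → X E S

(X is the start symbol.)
To compute FOLLOW(E), find every occurrence of E on a right-hand side N → α E β: add FIRST(β) \ {ε}, and if β is empty or nullable also add FOLLOW(N). Iterate to a fixed point.

In S → X E S: E is followed by S, add FIRST(S) \ {ε} = { 'c' }
  S is nullable, so also add FOLLOW(S)

The FOLLOW sets referred to above (computed the same way, to a fixed point):
  FOLLOW(S) = { $, 'c' }

Taking the union: FOLLOW(E) = { $, 'c' }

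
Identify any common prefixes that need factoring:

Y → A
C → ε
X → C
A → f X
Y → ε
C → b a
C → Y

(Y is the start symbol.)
No, left-factoring is not needed

Left-factoring is needed when two productions for the same non-terminal
share a common prefix on the right-hand side.

Productions for Y:
  Y → A
  Y → ε
Productions for C:
  C → ε
  C → b a
  C → Y

No common prefixes found.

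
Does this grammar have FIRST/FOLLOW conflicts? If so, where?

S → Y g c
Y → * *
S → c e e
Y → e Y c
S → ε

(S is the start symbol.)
No FIRST/FOLLOW conflicts.

A FIRST/FOLLOW conflict occurs when a non-terminal N has a nullable alternative N → β (β ⇒* ε) and another alternative N → α with FIRST(α) ∩ FOLLOW(N) ≠ ∅: on such a lookahead the parser cannot decide between expanding α and letting N vanish via β.

Nullable non-terminals: S.
FIRST sets used below: FIRST(Y) = { '*', 'e' }

S: nullable alternative(s) S → ε; FOLLOW(S) = { $ }
  S → Y g c: FIRST \ {ε} = { '*', 'e' } — disjoint from FOLLOW(S)
  S → c e e: FIRST \ {ε} = { 'c' } — disjoint from FOLLOW(S)
  S → ε: FIRST \ {ε} = { } — this is the only nullable alternative, skip

Y has no nullable alternative, so no FIRST/FOLLOW check is needed there.

No FIRST/FOLLOW conflicts found.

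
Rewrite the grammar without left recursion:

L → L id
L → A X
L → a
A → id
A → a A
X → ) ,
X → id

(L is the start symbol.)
L → A X L'
L → a L'
L' → id L'
L' → ε
A → id
A → a A
X → ) ,
X → id

L is directly left-recursive. The standard transformation for
  A → A α₁ | ... | A α_m | β₁ | ... | β_n
is
  A  → β₁ A' | ... | β_n A'
  A' → α₁ A' | ... | α_m A' | ε

L → A X becomes L → A X L'
L → a becomes L → a L'
L → L id becomes L' → id L'
Add L' → ε

Productions for other non-terminals are unchanged:
  A → id
  A → a A
  X → ) ,
  X → id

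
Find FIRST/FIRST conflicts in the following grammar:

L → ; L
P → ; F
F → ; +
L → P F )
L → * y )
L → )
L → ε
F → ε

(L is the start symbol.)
Yes. L → ';' L / L → P F ')' on { ';' }

A FIRST/FIRST conflict occurs when two productions N → α and N → β for the same non-terminal have FIRST(α) ∩ FIRST(β) ≠ ∅ (with ε ∈ FIRST of a nullable right-hand side, so two nullable alternatives also conflict).

FIRST sets of the non-terminals at (or reachable through a nullable prefix from) the front of some alternative:
  FIRST(P) = { ';' }

Productions for L:
  L → ; L: FIRST = { ';' }
  L → P F ): FIRST = { ';' }
  L → * y ): FIRST = { '*' }
  L → ): FIRST = { ')' }
  L → ε: FIRST = { ε }
Productions for F:
  F → ; +: FIRST = { ';' }
  F → ε: FIRST = { ε }
P has only one production, so no FIRST/FIRST conflict is possible there.

Conflict for L: L → ; L and L → P F )
  Overlap: { ';' }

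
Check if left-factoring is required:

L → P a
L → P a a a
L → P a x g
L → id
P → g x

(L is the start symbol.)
Yes, L has productions with common prefix 'P a'

Left-factoring is needed when two productions for the same non-terminal
share a common prefix on the right-hand side.

Productions for L:
  L → P a
  L → P a a a
  L → P a x g
  L → id

Found common prefix 'P a' in productions for L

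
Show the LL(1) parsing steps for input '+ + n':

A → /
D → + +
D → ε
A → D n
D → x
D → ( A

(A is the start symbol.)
LL(1) parsing maintains a stack (initially the start symbol over $) and the input. At each step: if the stack top is a terminal, match it against the current input token; if it is a non-terminal N, replace it with the RHS of M[N, lookahead] (the unique production whose predict set contains the lookahead).

Stack is shown with the top on the left.

Stack    Input    Action
------------------------
A $      + + n $  output A → D n
D n $    + + n $  output D → + +
+ + n $  + + n $  match '+'
+ n $    + n $    match '+'
n $      n $      match 'n'
$        $        accept

The string is accepted.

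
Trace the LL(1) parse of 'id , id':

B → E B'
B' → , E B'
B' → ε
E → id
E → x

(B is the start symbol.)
LL(1) parsing maintains a stack (initially the start symbol over $) and the input. At each step: if the stack top is a terminal, match it against the current input token; if it is a non-terminal N, replace it with the RHS of M[N, lookahead] (the unique production whose predict set contains the lookahead).

Stack is shown with the top on the left.

Stack     Input      Action
---------------------------
B $       id , id $  output B → E B'
E B' $    id , id $  output E → id
id B' $   id , id $  match 'id'
B' $      , id $     output B' → , E B'
, E B' $  , id $     match ','
E B' $    id $       output E → id
id B' $   id $       match 'id'
B' $      $          output B' → ε
$         $          accept

The string is accepted.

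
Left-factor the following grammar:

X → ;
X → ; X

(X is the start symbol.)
X → ; X'
X' → ε
X' → X

Left-factoring transforms A → αβ₁ | αβ₂ into A → αA' and A' → β₁ | β₂
(α is the longest common prefix among the alternatives). Repeat until
no nonterminal has two alternatives with a common prefix.

Round 1: X has alternatives sharing prefix ';'. Introduce X': X → ; X'
  Add: X' → ε
  Add: X' → X

No remaining common prefixes — done.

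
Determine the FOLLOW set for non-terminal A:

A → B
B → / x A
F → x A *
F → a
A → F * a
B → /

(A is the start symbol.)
To compute FOLLOW(A), find every occurrence of A on a right-hand side N → α A β: add FIRST(β) \ {ε}, and if β is empty or nullable also add FOLLOW(N). Iterate to a fixed point.

A is the start symbol, so $ ∈ FOLLOW(A).
In B → / x A: A is at the end, add FOLLOW(B)
In F → x A *: A is followed by '*', add FIRST('*') \ {ε} = { '*' }

The FOLLOW sets referred to above (computed the same way, to a fixed point):
  FOLLOW(B) = { $, '*' }

Taking the union: FOLLOW(A) = { $, '*' }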